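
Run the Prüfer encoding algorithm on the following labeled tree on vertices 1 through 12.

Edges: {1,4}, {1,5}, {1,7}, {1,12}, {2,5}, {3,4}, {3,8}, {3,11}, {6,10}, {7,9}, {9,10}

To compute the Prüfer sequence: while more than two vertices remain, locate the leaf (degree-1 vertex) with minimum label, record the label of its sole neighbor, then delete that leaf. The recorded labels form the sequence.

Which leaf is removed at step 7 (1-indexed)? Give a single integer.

Answer: 7

Derivation:
Step 1: current leaves = {2,6,8,11,12}. Remove leaf 2 (neighbor: 5).
Step 2: current leaves = {5,6,8,11,12}. Remove leaf 5 (neighbor: 1).
Step 3: current leaves = {6,8,11,12}. Remove leaf 6 (neighbor: 10).
Step 4: current leaves = {8,10,11,12}. Remove leaf 8 (neighbor: 3).
Step 5: current leaves = {10,11,12}. Remove leaf 10 (neighbor: 9).
Step 6: current leaves = {9,11,12}. Remove leaf 9 (neighbor: 7).
Step 7: current leaves = {7,11,12}. Remove leaf 7 (neighbor: 1).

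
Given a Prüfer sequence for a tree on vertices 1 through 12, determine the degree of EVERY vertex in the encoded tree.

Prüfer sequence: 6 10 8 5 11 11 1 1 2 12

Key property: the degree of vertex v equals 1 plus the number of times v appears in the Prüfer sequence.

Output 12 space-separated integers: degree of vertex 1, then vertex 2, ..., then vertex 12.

p_1 = 6: count[6] becomes 1
p_2 = 10: count[10] becomes 1
p_3 = 8: count[8] becomes 1
p_4 = 5: count[5] becomes 1
p_5 = 11: count[11] becomes 1
p_6 = 11: count[11] becomes 2
p_7 = 1: count[1] becomes 1
p_8 = 1: count[1] becomes 2
p_9 = 2: count[2] becomes 1
p_10 = 12: count[12] becomes 1
Degrees (1 + count): deg[1]=1+2=3, deg[2]=1+1=2, deg[3]=1+0=1, deg[4]=1+0=1, deg[5]=1+1=2, deg[6]=1+1=2, deg[7]=1+0=1, deg[8]=1+1=2, deg[9]=1+0=1, deg[10]=1+1=2, deg[11]=1+2=3, deg[12]=1+1=2

Answer: 3 2 1 1 2 2 1 2 1 2 3 2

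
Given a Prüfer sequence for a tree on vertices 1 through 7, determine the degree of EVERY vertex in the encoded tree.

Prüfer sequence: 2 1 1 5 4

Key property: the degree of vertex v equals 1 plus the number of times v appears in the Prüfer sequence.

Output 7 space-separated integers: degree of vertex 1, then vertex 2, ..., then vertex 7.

Answer: 3 2 1 2 2 1 1

Derivation:
p_1 = 2: count[2] becomes 1
p_2 = 1: count[1] becomes 1
p_3 = 1: count[1] becomes 2
p_4 = 5: count[5] becomes 1
p_5 = 4: count[4] becomes 1
Degrees (1 + count): deg[1]=1+2=3, deg[2]=1+1=2, deg[3]=1+0=1, deg[4]=1+1=2, deg[5]=1+1=2, deg[6]=1+0=1, deg[7]=1+0=1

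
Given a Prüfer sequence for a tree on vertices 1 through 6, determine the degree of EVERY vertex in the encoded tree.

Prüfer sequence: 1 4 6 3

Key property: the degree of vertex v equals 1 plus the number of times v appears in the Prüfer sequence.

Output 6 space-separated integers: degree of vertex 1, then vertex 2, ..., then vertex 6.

Answer: 2 1 2 2 1 2

Derivation:
p_1 = 1: count[1] becomes 1
p_2 = 4: count[4] becomes 1
p_3 = 6: count[6] becomes 1
p_4 = 3: count[3] becomes 1
Degrees (1 + count): deg[1]=1+1=2, deg[2]=1+0=1, deg[3]=1+1=2, deg[4]=1+1=2, deg[5]=1+0=1, deg[6]=1+1=2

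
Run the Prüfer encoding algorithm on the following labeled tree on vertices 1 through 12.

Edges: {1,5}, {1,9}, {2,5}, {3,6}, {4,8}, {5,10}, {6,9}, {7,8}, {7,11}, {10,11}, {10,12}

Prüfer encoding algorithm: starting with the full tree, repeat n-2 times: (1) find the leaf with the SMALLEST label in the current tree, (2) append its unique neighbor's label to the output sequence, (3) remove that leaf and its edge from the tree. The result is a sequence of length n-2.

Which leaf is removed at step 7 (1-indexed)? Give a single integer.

Answer: 9

Derivation:
Step 1: current leaves = {2,3,4,12}. Remove leaf 2 (neighbor: 5).
Step 2: current leaves = {3,4,12}. Remove leaf 3 (neighbor: 6).
Step 3: current leaves = {4,6,12}. Remove leaf 4 (neighbor: 8).
Step 4: current leaves = {6,8,12}. Remove leaf 6 (neighbor: 9).
Step 5: current leaves = {8,9,12}. Remove leaf 8 (neighbor: 7).
Step 6: current leaves = {7,9,12}. Remove leaf 7 (neighbor: 11).
Step 7: current leaves = {9,11,12}. Remove leaf 9 (neighbor: 1).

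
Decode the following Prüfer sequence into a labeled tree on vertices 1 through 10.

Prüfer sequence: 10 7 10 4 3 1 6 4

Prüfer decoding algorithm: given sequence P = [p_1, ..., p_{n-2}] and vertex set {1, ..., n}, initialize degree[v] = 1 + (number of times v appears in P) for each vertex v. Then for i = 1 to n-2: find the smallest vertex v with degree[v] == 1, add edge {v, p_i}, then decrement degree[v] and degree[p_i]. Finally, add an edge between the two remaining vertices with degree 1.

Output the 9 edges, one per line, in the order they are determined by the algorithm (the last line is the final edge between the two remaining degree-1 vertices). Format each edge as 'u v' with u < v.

Answer: 2 10
5 7
7 10
4 8
3 9
1 3
1 6
4 6
4 10

Derivation:
Initial degrees: {1:2, 2:1, 3:2, 4:3, 5:1, 6:2, 7:2, 8:1, 9:1, 10:3}
Step 1: smallest deg-1 vertex = 2, p_1 = 10. Add edge {2,10}. Now deg[2]=0, deg[10]=2.
Step 2: smallest deg-1 vertex = 5, p_2 = 7. Add edge {5,7}. Now deg[5]=0, deg[7]=1.
Step 3: smallest deg-1 vertex = 7, p_3 = 10. Add edge {7,10}. Now deg[7]=0, deg[10]=1.
Step 4: smallest deg-1 vertex = 8, p_4 = 4. Add edge {4,8}. Now deg[8]=0, deg[4]=2.
Step 5: smallest deg-1 vertex = 9, p_5 = 3. Add edge {3,9}. Now deg[9]=0, deg[3]=1.
Step 6: smallest deg-1 vertex = 3, p_6 = 1. Add edge {1,3}. Now deg[3]=0, deg[1]=1.
Step 7: smallest deg-1 vertex = 1, p_7 = 6. Add edge {1,6}. Now deg[1]=0, deg[6]=1.
Step 8: smallest deg-1 vertex = 6, p_8 = 4. Add edge {4,6}. Now deg[6]=0, deg[4]=1.
Final: two remaining deg-1 vertices are 4, 10. Add edge {4,10}.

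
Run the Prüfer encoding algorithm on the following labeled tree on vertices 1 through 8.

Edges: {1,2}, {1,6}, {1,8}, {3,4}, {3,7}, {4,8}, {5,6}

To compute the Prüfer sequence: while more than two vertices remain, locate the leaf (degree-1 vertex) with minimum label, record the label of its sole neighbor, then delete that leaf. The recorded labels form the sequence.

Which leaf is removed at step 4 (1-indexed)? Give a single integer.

Step 1: current leaves = {2,5,7}. Remove leaf 2 (neighbor: 1).
Step 2: current leaves = {5,7}. Remove leaf 5 (neighbor: 6).
Step 3: current leaves = {6,7}. Remove leaf 6 (neighbor: 1).
Step 4: current leaves = {1,7}. Remove leaf 1 (neighbor: 8).

Answer: 1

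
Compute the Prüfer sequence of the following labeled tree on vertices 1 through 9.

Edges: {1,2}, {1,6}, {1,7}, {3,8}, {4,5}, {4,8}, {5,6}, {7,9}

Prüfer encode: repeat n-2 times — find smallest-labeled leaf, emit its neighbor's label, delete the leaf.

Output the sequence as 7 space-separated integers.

Answer: 1 8 4 5 6 1 7

Derivation:
Step 1: leaves = {2,3,9}. Remove smallest leaf 2, emit neighbor 1.
Step 2: leaves = {3,9}. Remove smallest leaf 3, emit neighbor 8.
Step 3: leaves = {8,9}. Remove smallest leaf 8, emit neighbor 4.
Step 4: leaves = {4,9}. Remove smallest leaf 4, emit neighbor 5.
Step 5: leaves = {5,9}. Remove smallest leaf 5, emit neighbor 6.
Step 6: leaves = {6,9}. Remove smallest leaf 6, emit neighbor 1.
Step 7: leaves = {1,9}. Remove smallest leaf 1, emit neighbor 7.
Done: 2 vertices remain (7, 9). Sequence = [1 8 4 5 6 1 7]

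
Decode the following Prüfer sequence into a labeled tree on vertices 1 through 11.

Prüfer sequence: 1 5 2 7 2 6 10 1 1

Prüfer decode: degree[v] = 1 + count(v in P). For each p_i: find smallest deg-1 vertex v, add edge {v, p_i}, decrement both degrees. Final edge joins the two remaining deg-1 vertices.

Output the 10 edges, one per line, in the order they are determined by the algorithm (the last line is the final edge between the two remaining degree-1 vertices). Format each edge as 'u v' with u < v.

Initial degrees: {1:4, 2:3, 3:1, 4:1, 5:2, 6:2, 7:2, 8:1, 9:1, 10:2, 11:1}
Step 1: smallest deg-1 vertex = 3, p_1 = 1. Add edge {1,3}. Now deg[3]=0, deg[1]=3.
Step 2: smallest deg-1 vertex = 4, p_2 = 5. Add edge {4,5}. Now deg[4]=0, deg[5]=1.
Step 3: smallest deg-1 vertex = 5, p_3 = 2. Add edge {2,5}. Now deg[5]=0, deg[2]=2.
Step 4: smallest deg-1 vertex = 8, p_4 = 7. Add edge {7,8}. Now deg[8]=0, deg[7]=1.
Step 5: smallest deg-1 vertex = 7, p_5 = 2. Add edge {2,7}. Now deg[7]=0, deg[2]=1.
Step 6: smallest deg-1 vertex = 2, p_6 = 6. Add edge {2,6}. Now deg[2]=0, deg[6]=1.
Step 7: smallest deg-1 vertex = 6, p_7 = 10. Add edge {6,10}. Now deg[6]=0, deg[10]=1.
Step 8: smallest deg-1 vertex = 9, p_8 = 1. Add edge {1,9}. Now deg[9]=0, deg[1]=2.
Step 9: smallest deg-1 vertex = 10, p_9 = 1. Add edge {1,10}. Now deg[10]=0, deg[1]=1.
Final: two remaining deg-1 vertices are 1, 11. Add edge {1,11}.

Answer: 1 3
4 5
2 5
7 8
2 7
2 6
6 10
1 9
1 10
1 11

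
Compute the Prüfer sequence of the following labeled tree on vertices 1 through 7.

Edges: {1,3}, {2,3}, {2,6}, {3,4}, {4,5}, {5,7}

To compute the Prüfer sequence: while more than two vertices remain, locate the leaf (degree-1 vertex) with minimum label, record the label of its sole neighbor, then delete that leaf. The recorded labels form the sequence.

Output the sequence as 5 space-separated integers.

Answer: 3 2 3 4 5

Derivation:
Step 1: leaves = {1,6,7}. Remove smallest leaf 1, emit neighbor 3.
Step 2: leaves = {6,7}. Remove smallest leaf 6, emit neighbor 2.
Step 3: leaves = {2,7}. Remove smallest leaf 2, emit neighbor 3.
Step 4: leaves = {3,7}. Remove smallest leaf 3, emit neighbor 4.
Step 5: leaves = {4,7}. Remove smallest leaf 4, emit neighbor 5.
Done: 2 vertices remain (5, 7). Sequence = [3 2 3 4 5]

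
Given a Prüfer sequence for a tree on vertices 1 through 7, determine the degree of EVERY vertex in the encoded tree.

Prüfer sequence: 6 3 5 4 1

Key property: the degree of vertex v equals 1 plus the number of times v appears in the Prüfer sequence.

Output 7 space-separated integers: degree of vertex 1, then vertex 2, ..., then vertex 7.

Answer: 2 1 2 2 2 2 1

Derivation:
p_1 = 6: count[6] becomes 1
p_2 = 3: count[3] becomes 1
p_3 = 5: count[5] becomes 1
p_4 = 4: count[4] becomes 1
p_5 = 1: count[1] becomes 1
Degrees (1 + count): deg[1]=1+1=2, deg[2]=1+0=1, deg[3]=1+1=2, deg[4]=1+1=2, deg[5]=1+1=2, deg[6]=1+1=2, deg[7]=1+0=1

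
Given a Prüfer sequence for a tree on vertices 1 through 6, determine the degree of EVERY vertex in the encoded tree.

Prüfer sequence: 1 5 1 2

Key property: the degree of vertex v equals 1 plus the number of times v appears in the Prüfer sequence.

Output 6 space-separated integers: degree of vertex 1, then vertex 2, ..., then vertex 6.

Answer: 3 2 1 1 2 1

Derivation:
p_1 = 1: count[1] becomes 1
p_2 = 5: count[5] becomes 1
p_3 = 1: count[1] becomes 2
p_4 = 2: count[2] becomes 1
Degrees (1 + count): deg[1]=1+2=3, deg[2]=1+1=2, deg[3]=1+0=1, deg[4]=1+0=1, deg[5]=1+1=2, deg[6]=1+0=1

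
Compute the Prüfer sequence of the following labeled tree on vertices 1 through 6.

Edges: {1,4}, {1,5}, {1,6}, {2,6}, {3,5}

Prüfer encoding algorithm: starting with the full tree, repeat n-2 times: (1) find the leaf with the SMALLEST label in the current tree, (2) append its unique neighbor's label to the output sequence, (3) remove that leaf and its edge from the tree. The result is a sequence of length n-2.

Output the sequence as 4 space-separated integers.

Step 1: leaves = {2,3,4}. Remove smallest leaf 2, emit neighbor 6.
Step 2: leaves = {3,4,6}. Remove smallest leaf 3, emit neighbor 5.
Step 3: leaves = {4,5,6}. Remove smallest leaf 4, emit neighbor 1.
Step 4: leaves = {5,6}. Remove smallest leaf 5, emit neighbor 1.
Done: 2 vertices remain (1, 6). Sequence = [6 5 1 1]

Answer: 6 5 1 1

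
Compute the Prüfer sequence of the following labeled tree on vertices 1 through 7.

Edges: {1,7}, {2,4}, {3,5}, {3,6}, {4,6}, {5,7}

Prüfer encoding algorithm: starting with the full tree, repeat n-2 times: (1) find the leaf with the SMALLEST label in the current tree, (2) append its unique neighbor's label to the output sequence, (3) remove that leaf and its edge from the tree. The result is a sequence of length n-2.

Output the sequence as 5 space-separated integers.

Step 1: leaves = {1,2}. Remove smallest leaf 1, emit neighbor 7.
Step 2: leaves = {2,7}. Remove smallest leaf 2, emit neighbor 4.
Step 3: leaves = {4,7}. Remove smallest leaf 4, emit neighbor 6.
Step 4: leaves = {6,7}. Remove smallest leaf 6, emit neighbor 3.
Step 5: leaves = {3,7}. Remove smallest leaf 3, emit neighbor 5.
Done: 2 vertices remain (5, 7). Sequence = [7 4 6 3 5]

Answer: 7 4 6 3 5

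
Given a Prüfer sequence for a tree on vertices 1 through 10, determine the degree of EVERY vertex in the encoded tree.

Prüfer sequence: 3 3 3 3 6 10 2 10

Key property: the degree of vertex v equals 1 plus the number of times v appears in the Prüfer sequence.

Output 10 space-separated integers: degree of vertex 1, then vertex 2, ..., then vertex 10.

p_1 = 3: count[3] becomes 1
p_2 = 3: count[3] becomes 2
p_3 = 3: count[3] becomes 3
p_4 = 3: count[3] becomes 4
p_5 = 6: count[6] becomes 1
p_6 = 10: count[10] becomes 1
p_7 = 2: count[2] becomes 1
p_8 = 10: count[10] becomes 2
Degrees (1 + count): deg[1]=1+0=1, deg[2]=1+1=2, deg[3]=1+4=5, deg[4]=1+0=1, deg[5]=1+0=1, deg[6]=1+1=2, deg[7]=1+0=1, deg[8]=1+0=1, deg[9]=1+0=1, deg[10]=1+2=3

Answer: 1 2 5 1 1 2 1 1 1 3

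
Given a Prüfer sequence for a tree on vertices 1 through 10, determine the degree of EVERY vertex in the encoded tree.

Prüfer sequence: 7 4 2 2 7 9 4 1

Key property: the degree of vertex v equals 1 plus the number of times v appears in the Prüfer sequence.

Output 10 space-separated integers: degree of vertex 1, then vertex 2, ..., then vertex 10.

p_1 = 7: count[7] becomes 1
p_2 = 4: count[4] becomes 1
p_3 = 2: count[2] becomes 1
p_4 = 2: count[2] becomes 2
p_5 = 7: count[7] becomes 2
p_6 = 9: count[9] becomes 1
p_7 = 4: count[4] becomes 2
p_8 = 1: count[1] becomes 1
Degrees (1 + count): deg[1]=1+1=2, deg[2]=1+2=3, deg[3]=1+0=1, deg[4]=1+2=3, deg[5]=1+0=1, deg[6]=1+0=1, deg[7]=1+2=3, deg[8]=1+0=1, deg[9]=1+1=2, deg[10]=1+0=1

Answer: 2 3 1 3 1 1 3 1 2 1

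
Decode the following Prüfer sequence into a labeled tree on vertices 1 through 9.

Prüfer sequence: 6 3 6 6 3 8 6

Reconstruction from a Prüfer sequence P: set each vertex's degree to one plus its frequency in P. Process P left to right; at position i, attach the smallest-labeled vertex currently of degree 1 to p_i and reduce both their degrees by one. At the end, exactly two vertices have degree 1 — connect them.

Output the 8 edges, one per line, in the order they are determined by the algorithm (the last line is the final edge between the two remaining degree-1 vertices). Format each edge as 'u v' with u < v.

Initial degrees: {1:1, 2:1, 3:3, 4:1, 5:1, 6:5, 7:1, 8:2, 9:1}
Step 1: smallest deg-1 vertex = 1, p_1 = 6. Add edge {1,6}. Now deg[1]=0, deg[6]=4.
Step 2: smallest deg-1 vertex = 2, p_2 = 3. Add edge {2,3}. Now deg[2]=0, deg[3]=2.
Step 3: smallest deg-1 vertex = 4, p_3 = 6. Add edge {4,6}. Now deg[4]=0, deg[6]=3.
Step 4: smallest deg-1 vertex = 5, p_4 = 6. Add edge {5,6}. Now deg[5]=0, deg[6]=2.
Step 5: smallest deg-1 vertex = 7, p_5 = 3. Add edge {3,7}. Now deg[7]=0, deg[3]=1.
Step 6: smallest deg-1 vertex = 3, p_6 = 8. Add edge {3,8}. Now deg[3]=0, deg[8]=1.
Step 7: smallest deg-1 vertex = 8, p_7 = 6. Add edge {6,8}. Now deg[8]=0, deg[6]=1.
Final: two remaining deg-1 vertices are 6, 9. Add edge {6,9}.

Answer: 1 6
2 3
4 6
5 6
3 7
3 8
6 8
6 9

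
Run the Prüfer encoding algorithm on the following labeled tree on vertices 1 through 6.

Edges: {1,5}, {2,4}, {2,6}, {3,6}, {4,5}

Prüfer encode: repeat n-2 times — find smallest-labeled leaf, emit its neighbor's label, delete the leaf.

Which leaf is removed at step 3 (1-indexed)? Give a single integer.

Answer: 5

Derivation:
Step 1: current leaves = {1,3}. Remove leaf 1 (neighbor: 5).
Step 2: current leaves = {3,5}. Remove leaf 3 (neighbor: 6).
Step 3: current leaves = {5,6}. Remove leaf 5 (neighbor: 4).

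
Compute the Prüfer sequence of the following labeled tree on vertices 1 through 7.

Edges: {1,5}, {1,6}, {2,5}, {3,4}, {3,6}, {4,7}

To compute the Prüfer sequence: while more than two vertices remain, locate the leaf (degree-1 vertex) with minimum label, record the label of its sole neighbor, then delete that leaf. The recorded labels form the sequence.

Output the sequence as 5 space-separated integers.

Step 1: leaves = {2,7}. Remove smallest leaf 2, emit neighbor 5.
Step 2: leaves = {5,7}. Remove smallest leaf 5, emit neighbor 1.
Step 3: leaves = {1,7}. Remove smallest leaf 1, emit neighbor 6.
Step 4: leaves = {6,7}. Remove smallest leaf 6, emit neighbor 3.
Step 5: leaves = {3,7}. Remove smallest leaf 3, emit neighbor 4.
Done: 2 vertices remain (4, 7). Sequence = [5 1 6 3 4]

Answer: 5 1 6 3 4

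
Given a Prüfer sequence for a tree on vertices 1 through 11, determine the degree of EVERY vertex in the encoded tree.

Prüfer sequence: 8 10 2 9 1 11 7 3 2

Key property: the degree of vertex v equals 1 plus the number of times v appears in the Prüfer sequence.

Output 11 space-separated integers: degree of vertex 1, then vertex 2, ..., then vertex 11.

p_1 = 8: count[8] becomes 1
p_2 = 10: count[10] becomes 1
p_3 = 2: count[2] becomes 1
p_4 = 9: count[9] becomes 1
p_5 = 1: count[1] becomes 1
p_6 = 11: count[11] becomes 1
p_7 = 7: count[7] becomes 1
p_8 = 3: count[3] becomes 1
p_9 = 2: count[2] becomes 2
Degrees (1 + count): deg[1]=1+1=2, deg[2]=1+2=3, deg[3]=1+1=2, deg[4]=1+0=1, deg[5]=1+0=1, deg[6]=1+0=1, deg[7]=1+1=2, deg[8]=1+1=2, deg[9]=1+1=2, deg[10]=1+1=2, deg[11]=1+1=2

Answer: 2 3 2 1 1 1 2 2 2 2 2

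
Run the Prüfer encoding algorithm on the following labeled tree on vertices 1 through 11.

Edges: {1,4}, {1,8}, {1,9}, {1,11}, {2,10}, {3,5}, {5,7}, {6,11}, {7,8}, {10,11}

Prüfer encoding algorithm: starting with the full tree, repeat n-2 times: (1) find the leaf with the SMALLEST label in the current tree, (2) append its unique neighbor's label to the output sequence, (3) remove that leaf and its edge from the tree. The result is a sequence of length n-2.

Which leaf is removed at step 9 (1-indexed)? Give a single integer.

Step 1: current leaves = {2,3,4,6,9}. Remove leaf 2 (neighbor: 10).
Step 2: current leaves = {3,4,6,9,10}. Remove leaf 3 (neighbor: 5).
Step 3: current leaves = {4,5,6,9,10}. Remove leaf 4 (neighbor: 1).
Step 4: current leaves = {5,6,9,10}. Remove leaf 5 (neighbor: 7).
Step 5: current leaves = {6,7,9,10}. Remove leaf 6 (neighbor: 11).
Step 6: current leaves = {7,9,10}. Remove leaf 7 (neighbor: 8).
Step 7: current leaves = {8,9,10}. Remove leaf 8 (neighbor: 1).
Step 8: current leaves = {9,10}. Remove leaf 9 (neighbor: 1).
Step 9: current leaves = {1,10}. Remove leaf 1 (neighbor: 11).

Answer: 1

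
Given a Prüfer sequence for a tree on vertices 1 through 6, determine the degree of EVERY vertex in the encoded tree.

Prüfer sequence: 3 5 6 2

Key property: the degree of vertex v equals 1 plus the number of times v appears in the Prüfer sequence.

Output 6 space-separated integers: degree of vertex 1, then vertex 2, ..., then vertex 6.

p_1 = 3: count[3] becomes 1
p_2 = 5: count[5] becomes 1
p_3 = 6: count[6] becomes 1
p_4 = 2: count[2] becomes 1
Degrees (1 + count): deg[1]=1+0=1, deg[2]=1+1=2, deg[3]=1+1=2, deg[4]=1+0=1, deg[5]=1+1=2, deg[6]=1+1=2

Answer: 1 2 2 1 2 2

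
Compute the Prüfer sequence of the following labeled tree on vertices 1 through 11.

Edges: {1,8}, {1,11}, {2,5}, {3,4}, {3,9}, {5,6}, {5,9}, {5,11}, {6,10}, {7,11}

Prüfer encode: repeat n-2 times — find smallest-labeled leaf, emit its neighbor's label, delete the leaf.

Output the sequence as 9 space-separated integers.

Answer: 5 3 9 11 1 11 5 6 5

Derivation:
Step 1: leaves = {2,4,7,8,10}. Remove smallest leaf 2, emit neighbor 5.
Step 2: leaves = {4,7,8,10}. Remove smallest leaf 4, emit neighbor 3.
Step 3: leaves = {3,7,8,10}. Remove smallest leaf 3, emit neighbor 9.
Step 4: leaves = {7,8,9,10}. Remove smallest leaf 7, emit neighbor 11.
Step 5: leaves = {8,9,10}. Remove smallest leaf 8, emit neighbor 1.
Step 6: leaves = {1,9,10}. Remove smallest leaf 1, emit neighbor 11.
Step 7: leaves = {9,10,11}. Remove smallest leaf 9, emit neighbor 5.
Step 8: leaves = {10,11}. Remove smallest leaf 10, emit neighbor 6.
Step 9: leaves = {6,11}. Remove smallest leaf 6, emit neighbor 5.
Done: 2 vertices remain (5, 11). Sequence = [5 3 9 11 1 11 5 6 5]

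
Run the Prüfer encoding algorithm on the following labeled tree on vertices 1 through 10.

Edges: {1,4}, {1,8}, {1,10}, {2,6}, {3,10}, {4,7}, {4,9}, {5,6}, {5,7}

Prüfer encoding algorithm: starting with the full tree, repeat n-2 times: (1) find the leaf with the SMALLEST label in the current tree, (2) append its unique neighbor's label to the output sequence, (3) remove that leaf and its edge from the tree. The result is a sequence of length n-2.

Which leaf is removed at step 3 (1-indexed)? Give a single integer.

Step 1: current leaves = {2,3,8,9}. Remove leaf 2 (neighbor: 6).
Step 2: current leaves = {3,6,8,9}. Remove leaf 3 (neighbor: 10).
Step 3: current leaves = {6,8,9,10}. Remove leaf 6 (neighbor: 5).

Answer: 6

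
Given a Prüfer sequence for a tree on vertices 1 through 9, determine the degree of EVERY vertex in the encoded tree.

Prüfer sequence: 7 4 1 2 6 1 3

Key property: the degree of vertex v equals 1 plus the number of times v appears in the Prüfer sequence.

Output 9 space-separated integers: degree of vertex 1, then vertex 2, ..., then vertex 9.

Answer: 3 2 2 2 1 2 2 1 1

Derivation:
p_1 = 7: count[7] becomes 1
p_2 = 4: count[4] becomes 1
p_3 = 1: count[1] becomes 1
p_4 = 2: count[2] becomes 1
p_5 = 6: count[6] becomes 1
p_6 = 1: count[1] becomes 2
p_7 = 3: count[3] becomes 1
Degrees (1 + count): deg[1]=1+2=3, deg[2]=1+1=2, deg[3]=1+1=2, deg[4]=1+1=2, deg[5]=1+0=1, deg[6]=1+1=2, deg[7]=1+1=2, deg[8]=1+0=1, deg[9]=1+0=1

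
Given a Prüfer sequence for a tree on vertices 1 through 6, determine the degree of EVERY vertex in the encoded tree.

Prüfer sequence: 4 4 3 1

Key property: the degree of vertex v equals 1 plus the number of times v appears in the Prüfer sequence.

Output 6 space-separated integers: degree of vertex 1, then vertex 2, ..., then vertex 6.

p_1 = 4: count[4] becomes 1
p_2 = 4: count[4] becomes 2
p_3 = 3: count[3] becomes 1
p_4 = 1: count[1] becomes 1
Degrees (1 + count): deg[1]=1+1=2, deg[2]=1+0=1, deg[3]=1+1=2, deg[4]=1+2=3, deg[5]=1+0=1, deg[6]=1+0=1

Answer: 2 1 2 3 1 1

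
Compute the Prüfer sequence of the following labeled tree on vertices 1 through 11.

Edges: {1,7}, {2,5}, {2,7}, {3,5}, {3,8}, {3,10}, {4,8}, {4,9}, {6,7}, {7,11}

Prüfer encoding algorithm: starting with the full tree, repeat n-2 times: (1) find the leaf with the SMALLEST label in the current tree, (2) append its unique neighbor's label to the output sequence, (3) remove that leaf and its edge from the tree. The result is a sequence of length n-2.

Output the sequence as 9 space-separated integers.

Step 1: leaves = {1,6,9,10,11}. Remove smallest leaf 1, emit neighbor 7.
Step 2: leaves = {6,9,10,11}. Remove smallest leaf 6, emit neighbor 7.
Step 3: leaves = {9,10,11}. Remove smallest leaf 9, emit neighbor 4.
Step 4: leaves = {4,10,11}. Remove smallest leaf 4, emit neighbor 8.
Step 5: leaves = {8,10,11}. Remove smallest leaf 8, emit neighbor 3.
Step 6: leaves = {10,11}. Remove smallest leaf 10, emit neighbor 3.
Step 7: leaves = {3,11}. Remove smallest leaf 3, emit neighbor 5.
Step 8: leaves = {5,11}. Remove smallest leaf 5, emit neighbor 2.
Step 9: leaves = {2,11}. Remove smallest leaf 2, emit neighbor 7.
Done: 2 vertices remain (7, 11). Sequence = [7 7 4 8 3 3 5 2 7]

Answer: 7 7 4 8 3 3 5 2 7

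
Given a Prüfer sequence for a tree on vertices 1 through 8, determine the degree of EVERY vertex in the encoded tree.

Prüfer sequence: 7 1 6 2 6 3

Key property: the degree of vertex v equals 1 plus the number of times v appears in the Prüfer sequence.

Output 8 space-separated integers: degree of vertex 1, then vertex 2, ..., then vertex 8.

Answer: 2 2 2 1 1 3 2 1

Derivation:
p_1 = 7: count[7] becomes 1
p_2 = 1: count[1] becomes 1
p_3 = 6: count[6] becomes 1
p_4 = 2: count[2] becomes 1
p_5 = 6: count[6] becomes 2
p_6 = 3: count[3] becomes 1
Degrees (1 + count): deg[1]=1+1=2, deg[2]=1+1=2, deg[3]=1+1=2, deg[4]=1+0=1, deg[5]=1+0=1, deg[6]=1+2=3, deg[7]=1+1=2, deg[8]=1+0=1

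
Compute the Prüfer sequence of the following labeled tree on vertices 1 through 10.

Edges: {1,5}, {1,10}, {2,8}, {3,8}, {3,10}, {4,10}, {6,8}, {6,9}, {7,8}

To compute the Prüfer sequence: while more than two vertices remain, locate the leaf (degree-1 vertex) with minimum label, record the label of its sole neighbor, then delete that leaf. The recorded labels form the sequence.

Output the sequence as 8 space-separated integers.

Step 1: leaves = {2,4,5,7,9}. Remove smallest leaf 2, emit neighbor 8.
Step 2: leaves = {4,5,7,9}. Remove smallest leaf 4, emit neighbor 10.
Step 3: leaves = {5,7,9}. Remove smallest leaf 5, emit neighbor 1.
Step 4: leaves = {1,7,9}. Remove smallest leaf 1, emit neighbor 10.
Step 5: leaves = {7,9,10}. Remove smallest leaf 7, emit neighbor 8.
Step 6: leaves = {9,10}. Remove smallest leaf 9, emit neighbor 6.
Step 7: leaves = {6,10}. Remove smallest leaf 6, emit neighbor 8.
Step 8: leaves = {8,10}. Remove smallest leaf 8, emit neighbor 3.
Done: 2 vertices remain (3, 10). Sequence = [8 10 1 10 8 6 8 3]

Answer: 8 10 1 10 8 6 8 3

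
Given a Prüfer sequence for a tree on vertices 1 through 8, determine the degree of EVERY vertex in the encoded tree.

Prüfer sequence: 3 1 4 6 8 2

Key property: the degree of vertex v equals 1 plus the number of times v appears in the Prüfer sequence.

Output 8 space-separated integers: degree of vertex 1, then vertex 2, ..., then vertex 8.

Answer: 2 2 2 2 1 2 1 2

Derivation:
p_1 = 3: count[3] becomes 1
p_2 = 1: count[1] becomes 1
p_3 = 4: count[4] becomes 1
p_4 = 6: count[6] becomes 1
p_5 = 8: count[8] becomes 1
p_6 = 2: count[2] becomes 1
Degrees (1 + count): deg[1]=1+1=2, deg[2]=1+1=2, deg[3]=1+1=2, deg[4]=1+1=2, deg[5]=1+0=1, deg[6]=1+1=2, deg[7]=1+0=1, deg[8]=1+1=2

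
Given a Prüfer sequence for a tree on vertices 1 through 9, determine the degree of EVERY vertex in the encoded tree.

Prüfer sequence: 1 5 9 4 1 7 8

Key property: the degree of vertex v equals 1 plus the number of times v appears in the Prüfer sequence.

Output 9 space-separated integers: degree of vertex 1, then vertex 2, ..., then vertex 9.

p_1 = 1: count[1] becomes 1
p_2 = 5: count[5] becomes 1
p_3 = 9: count[9] becomes 1
p_4 = 4: count[4] becomes 1
p_5 = 1: count[1] becomes 2
p_6 = 7: count[7] becomes 1
p_7 = 8: count[8] becomes 1
Degrees (1 + count): deg[1]=1+2=3, deg[2]=1+0=1, deg[3]=1+0=1, deg[4]=1+1=2, deg[5]=1+1=2, deg[6]=1+0=1, deg[7]=1+1=2, deg[8]=1+1=2, deg[9]=1+1=2

Answer: 3 1 1 2 2 1 2 2 2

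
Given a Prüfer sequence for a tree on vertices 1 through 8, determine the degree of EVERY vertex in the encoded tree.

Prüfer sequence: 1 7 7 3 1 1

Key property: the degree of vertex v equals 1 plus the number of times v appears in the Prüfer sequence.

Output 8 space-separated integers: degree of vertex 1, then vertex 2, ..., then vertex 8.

p_1 = 1: count[1] becomes 1
p_2 = 7: count[7] becomes 1
p_3 = 7: count[7] becomes 2
p_4 = 3: count[3] becomes 1
p_5 = 1: count[1] becomes 2
p_6 = 1: count[1] becomes 3
Degrees (1 + count): deg[1]=1+3=4, deg[2]=1+0=1, deg[3]=1+1=2, deg[4]=1+0=1, deg[5]=1+0=1, deg[6]=1+0=1, deg[7]=1+2=3, deg[8]=1+0=1

Answer: 4 1 2 1 1 1 3 1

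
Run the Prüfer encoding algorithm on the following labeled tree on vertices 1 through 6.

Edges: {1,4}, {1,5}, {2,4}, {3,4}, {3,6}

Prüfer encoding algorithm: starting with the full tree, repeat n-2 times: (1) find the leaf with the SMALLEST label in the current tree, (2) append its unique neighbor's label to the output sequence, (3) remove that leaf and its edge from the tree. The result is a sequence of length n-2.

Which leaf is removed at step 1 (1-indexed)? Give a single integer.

Answer: 2

Derivation:
Step 1: current leaves = {2,5,6}. Remove leaf 2 (neighbor: 4).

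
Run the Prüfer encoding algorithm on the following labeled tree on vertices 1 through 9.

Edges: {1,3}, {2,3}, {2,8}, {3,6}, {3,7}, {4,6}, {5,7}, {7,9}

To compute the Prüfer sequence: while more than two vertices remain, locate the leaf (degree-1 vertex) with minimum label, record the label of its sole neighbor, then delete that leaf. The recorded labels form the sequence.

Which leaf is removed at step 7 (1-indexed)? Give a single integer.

Step 1: current leaves = {1,4,5,8,9}. Remove leaf 1 (neighbor: 3).
Step 2: current leaves = {4,5,8,9}. Remove leaf 4 (neighbor: 6).
Step 3: current leaves = {5,6,8,9}. Remove leaf 5 (neighbor: 7).
Step 4: current leaves = {6,8,9}. Remove leaf 6 (neighbor: 3).
Step 5: current leaves = {8,9}. Remove leaf 8 (neighbor: 2).
Step 6: current leaves = {2,9}. Remove leaf 2 (neighbor: 3).
Step 7: current leaves = {3,9}. Remove leaf 3 (neighbor: 7).

Answer: 3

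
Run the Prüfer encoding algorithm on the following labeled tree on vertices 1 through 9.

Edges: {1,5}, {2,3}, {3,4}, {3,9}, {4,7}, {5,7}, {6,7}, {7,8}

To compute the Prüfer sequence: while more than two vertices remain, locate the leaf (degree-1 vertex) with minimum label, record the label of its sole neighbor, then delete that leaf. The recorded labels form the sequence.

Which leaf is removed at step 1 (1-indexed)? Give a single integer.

Answer: 1

Derivation:
Step 1: current leaves = {1,2,6,8,9}. Remove leaf 1 (neighbor: 5).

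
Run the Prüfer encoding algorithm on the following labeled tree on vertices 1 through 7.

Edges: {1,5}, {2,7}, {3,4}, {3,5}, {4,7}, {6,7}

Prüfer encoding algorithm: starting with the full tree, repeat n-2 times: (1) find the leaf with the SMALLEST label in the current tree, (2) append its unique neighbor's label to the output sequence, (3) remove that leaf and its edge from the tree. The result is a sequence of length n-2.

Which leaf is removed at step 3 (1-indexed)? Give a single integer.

Answer: 5

Derivation:
Step 1: current leaves = {1,2,6}. Remove leaf 1 (neighbor: 5).
Step 2: current leaves = {2,5,6}. Remove leaf 2 (neighbor: 7).
Step 3: current leaves = {5,6}. Remove leaf 5 (neighbor: 3).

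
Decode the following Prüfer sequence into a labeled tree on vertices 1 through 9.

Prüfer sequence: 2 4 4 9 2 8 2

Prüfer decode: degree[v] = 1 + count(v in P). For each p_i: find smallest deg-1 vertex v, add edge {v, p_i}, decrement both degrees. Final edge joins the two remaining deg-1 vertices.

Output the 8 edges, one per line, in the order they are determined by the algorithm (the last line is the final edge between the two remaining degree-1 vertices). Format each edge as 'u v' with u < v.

Initial degrees: {1:1, 2:4, 3:1, 4:3, 5:1, 6:1, 7:1, 8:2, 9:2}
Step 1: smallest deg-1 vertex = 1, p_1 = 2. Add edge {1,2}. Now deg[1]=0, deg[2]=3.
Step 2: smallest deg-1 vertex = 3, p_2 = 4. Add edge {3,4}. Now deg[3]=0, deg[4]=2.
Step 3: smallest deg-1 vertex = 5, p_3 = 4. Add edge {4,5}. Now deg[5]=0, deg[4]=1.
Step 4: smallest deg-1 vertex = 4, p_4 = 9. Add edge {4,9}. Now deg[4]=0, deg[9]=1.
Step 5: smallest deg-1 vertex = 6, p_5 = 2. Add edge {2,6}. Now deg[6]=0, deg[2]=2.
Step 6: smallest deg-1 vertex = 7, p_6 = 8. Add edge {7,8}. Now deg[7]=0, deg[8]=1.
Step 7: smallest deg-1 vertex = 8, p_7 = 2. Add edge {2,8}. Now deg[8]=0, deg[2]=1.
Final: two remaining deg-1 vertices are 2, 9. Add edge {2,9}.

Answer: 1 2
3 4
4 5
4 9
2 6
7 8
2 8
2 9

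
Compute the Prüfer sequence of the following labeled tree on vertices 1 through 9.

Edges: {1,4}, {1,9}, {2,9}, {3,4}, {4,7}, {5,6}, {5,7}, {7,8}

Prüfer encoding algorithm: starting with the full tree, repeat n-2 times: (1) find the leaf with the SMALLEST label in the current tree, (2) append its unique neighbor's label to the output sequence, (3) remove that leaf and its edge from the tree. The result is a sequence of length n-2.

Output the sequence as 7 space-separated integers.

Answer: 9 4 5 7 7 4 1

Derivation:
Step 1: leaves = {2,3,6,8}. Remove smallest leaf 2, emit neighbor 9.
Step 2: leaves = {3,6,8,9}. Remove smallest leaf 3, emit neighbor 4.
Step 3: leaves = {6,8,9}. Remove smallest leaf 6, emit neighbor 5.
Step 4: leaves = {5,8,9}. Remove smallest leaf 5, emit neighbor 7.
Step 5: leaves = {8,9}. Remove smallest leaf 8, emit neighbor 7.
Step 6: leaves = {7,9}. Remove smallest leaf 7, emit neighbor 4.
Step 7: leaves = {4,9}. Remove smallest leaf 4, emit neighbor 1.
Done: 2 vertices remain (1, 9). Sequence = [9 4 5 7 7 4 1]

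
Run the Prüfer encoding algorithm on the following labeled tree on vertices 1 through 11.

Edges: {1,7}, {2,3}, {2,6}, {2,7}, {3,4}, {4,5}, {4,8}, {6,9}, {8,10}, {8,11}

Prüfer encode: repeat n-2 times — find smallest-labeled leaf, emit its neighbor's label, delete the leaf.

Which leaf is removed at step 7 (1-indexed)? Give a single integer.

Answer: 3

Derivation:
Step 1: current leaves = {1,5,9,10,11}. Remove leaf 1 (neighbor: 7).
Step 2: current leaves = {5,7,9,10,11}. Remove leaf 5 (neighbor: 4).
Step 3: current leaves = {7,9,10,11}. Remove leaf 7 (neighbor: 2).
Step 4: current leaves = {9,10,11}. Remove leaf 9 (neighbor: 6).
Step 5: current leaves = {6,10,11}. Remove leaf 6 (neighbor: 2).
Step 6: current leaves = {2,10,11}. Remove leaf 2 (neighbor: 3).
Step 7: current leaves = {3,10,11}. Remove leaf 3 (neighbor: 4).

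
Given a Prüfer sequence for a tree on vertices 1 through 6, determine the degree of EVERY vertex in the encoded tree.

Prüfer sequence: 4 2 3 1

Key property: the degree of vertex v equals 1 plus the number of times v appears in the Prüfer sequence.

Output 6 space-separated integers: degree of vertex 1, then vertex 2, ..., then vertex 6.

p_1 = 4: count[4] becomes 1
p_2 = 2: count[2] becomes 1
p_3 = 3: count[3] becomes 1
p_4 = 1: count[1] becomes 1
Degrees (1 + count): deg[1]=1+1=2, deg[2]=1+1=2, deg[3]=1+1=2, deg[4]=1+1=2, deg[5]=1+0=1, deg[6]=1+0=1

Answer: 2 2 2 2 1 1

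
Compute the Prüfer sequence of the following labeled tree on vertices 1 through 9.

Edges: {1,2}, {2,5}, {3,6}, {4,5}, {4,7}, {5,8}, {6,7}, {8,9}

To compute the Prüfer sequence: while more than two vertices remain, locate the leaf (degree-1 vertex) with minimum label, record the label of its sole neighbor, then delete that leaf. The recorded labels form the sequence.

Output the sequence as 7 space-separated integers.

Step 1: leaves = {1,3,9}. Remove smallest leaf 1, emit neighbor 2.
Step 2: leaves = {2,3,9}. Remove smallest leaf 2, emit neighbor 5.
Step 3: leaves = {3,9}. Remove smallest leaf 3, emit neighbor 6.
Step 4: leaves = {6,9}. Remove smallest leaf 6, emit neighbor 7.
Step 5: leaves = {7,9}. Remove smallest leaf 7, emit neighbor 4.
Step 6: leaves = {4,9}. Remove smallest leaf 4, emit neighbor 5.
Step 7: leaves = {5,9}. Remove smallest leaf 5, emit neighbor 8.
Done: 2 vertices remain (8, 9). Sequence = [2 5 6 7 4 5 8]

Answer: 2 5 6 7 4 5 8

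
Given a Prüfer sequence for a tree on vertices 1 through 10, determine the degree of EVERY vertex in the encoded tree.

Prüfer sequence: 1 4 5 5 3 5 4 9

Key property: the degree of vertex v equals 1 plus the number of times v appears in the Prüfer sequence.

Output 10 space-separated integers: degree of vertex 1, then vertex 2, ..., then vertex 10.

Answer: 2 1 2 3 4 1 1 1 2 1

Derivation:
p_1 = 1: count[1] becomes 1
p_2 = 4: count[4] becomes 1
p_3 = 5: count[5] becomes 1
p_4 = 5: count[5] becomes 2
p_5 = 3: count[3] becomes 1
p_6 = 5: count[5] becomes 3
p_7 = 4: count[4] becomes 2
p_8 = 9: count[9] becomes 1
Degrees (1 + count): deg[1]=1+1=2, deg[2]=1+0=1, deg[3]=1+1=2, deg[4]=1+2=3, deg[5]=1+3=4, deg[6]=1+0=1, deg[7]=1+0=1, deg[8]=1+0=1, deg[9]=1+1=2, deg[10]=1+0=1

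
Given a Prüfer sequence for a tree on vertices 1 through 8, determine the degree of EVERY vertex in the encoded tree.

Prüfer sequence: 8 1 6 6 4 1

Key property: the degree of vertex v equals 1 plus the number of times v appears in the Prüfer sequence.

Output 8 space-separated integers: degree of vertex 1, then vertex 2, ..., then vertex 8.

p_1 = 8: count[8] becomes 1
p_2 = 1: count[1] becomes 1
p_3 = 6: count[6] becomes 1
p_4 = 6: count[6] becomes 2
p_5 = 4: count[4] becomes 1
p_6 = 1: count[1] becomes 2
Degrees (1 + count): deg[1]=1+2=3, deg[2]=1+0=1, deg[3]=1+0=1, deg[4]=1+1=2, deg[5]=1+0=1, deg[6]=1+2=3, deg[7]=1+0=1, deg[8]=1+1=2

Answer: 3 1 1 2 1 3 1 2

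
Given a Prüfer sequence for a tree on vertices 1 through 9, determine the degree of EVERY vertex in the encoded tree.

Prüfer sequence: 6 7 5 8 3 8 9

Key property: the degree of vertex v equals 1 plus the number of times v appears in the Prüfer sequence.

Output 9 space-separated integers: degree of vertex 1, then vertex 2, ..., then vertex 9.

p_1 = 6: count[6] becomes 1
p_2 = 7: count[7] becomes 1
p_3 = 5: count[5] becomes 1
p_4 = 8: count[8] becomes 1
p_5 = 3: count[3] becomes 1
p_6 = 8: count[8] becomes 2
p_7 = 9: count[9] becomes 1
Degrees (1 + count): deg[1]=1+0=1, deg[2]=1+0=1, deg[3]=1+1=2, deg[4]=1+0=1, deg[5]=1+1=2, deg[6]=1+1=2, deg[7]=1+1=2, deg[8]=1+2=3, deg[9]=1+1=2

Answer: 1 1 2 1 2 2 2 3 2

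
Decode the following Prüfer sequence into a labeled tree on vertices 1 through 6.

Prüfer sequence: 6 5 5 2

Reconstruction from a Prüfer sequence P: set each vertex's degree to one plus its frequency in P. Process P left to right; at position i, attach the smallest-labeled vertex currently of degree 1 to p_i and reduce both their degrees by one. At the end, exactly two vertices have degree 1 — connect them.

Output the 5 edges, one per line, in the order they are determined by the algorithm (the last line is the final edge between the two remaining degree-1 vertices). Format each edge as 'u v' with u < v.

Initial degrees: {1:1, 2:2, 3:1, 4:1, 5:3, 6:2}
Step 1: smallest deg-1 vertex = 1, p_1 = 6. Add edge {1,6}. Now deg[1]=0, deg[6]=1.
Step 2: smallest deg-1 vertex = 3, p_2 = 5. Add edge {3,5}. Now deg[3]=0, deg[5]=2.
Step 3: smallest deg-1 vertex = 4, p_3 = 5. Add edge {4,5}. Now deg[4]=0, deg[5]=1.
Step 4: smallest deg-1 vertex = 5, p_4 = 2. Add edge {2,5}. Now deg[5]=0, deg[2]=1.
Final: two remaining deg-1 vertices are 2, 6. Add edge {2,6}.

Answer: 1 6
3 5
4 5
2 5
2 6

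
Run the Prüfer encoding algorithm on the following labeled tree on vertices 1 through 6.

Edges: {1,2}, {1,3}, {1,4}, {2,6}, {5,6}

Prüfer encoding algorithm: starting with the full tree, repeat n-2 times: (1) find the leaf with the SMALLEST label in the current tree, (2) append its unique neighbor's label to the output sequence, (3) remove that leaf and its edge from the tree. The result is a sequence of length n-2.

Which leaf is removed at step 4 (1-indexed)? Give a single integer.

Answer: 2

Derivation:
Step 1: current leaves = {3,4,5}. Remove leaf 3 (neighbor: 1).
Step 2: current leaves = {4,5}. Remove leaf 4 (neighbor: 1).
Step 3: current leaves = {1,5}. Remove leaf 1 (neighbor: 2).
Step 4: current leaves = {2,5}. Remove leaf 2 (neighbor: 6).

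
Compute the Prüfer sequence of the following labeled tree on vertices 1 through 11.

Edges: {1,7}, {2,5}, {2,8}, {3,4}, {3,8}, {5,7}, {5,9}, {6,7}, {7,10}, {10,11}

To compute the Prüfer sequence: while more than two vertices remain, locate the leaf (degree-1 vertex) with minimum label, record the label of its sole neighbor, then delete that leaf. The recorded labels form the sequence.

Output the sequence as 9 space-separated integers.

Step 1: leaves = {1,4,6,9,11}. Remove smallest leaf 1, emit neighbor 7.
Step 2: leaves = {4,6,9,11}. Remove smallest leaf 4, emit neighbor 3.
Step 3: leaves = {3,6,9,11}. Remove smallest leaf 3, emit neighbor 8.
Step 4: leaves = {6,8,9,11}. Remove smallest leaf 6, emit neighbor 7.
Step 5: leaves = {8,9,11}. Remove smallest leaf 8, emit neighbor 2.
Step 6: leaves = {2,9,11}. Remove smallest leaf 2, emit neighbor 5.
Step 7: leaves = {9,11}. Remove smallest leaf 9, emit neighbor 5.
Step 8: leaves = {5,11}. Remove smallest leaf 5, emit neighbor 7.
Step 9: leaves = {7,11}. Remove smallest leaf 7, emit neighbor 10.
Done: 2 vertices remain (10, 11). Sequence = [7 3 8 7 2 5 5 7 10]

Answer: 7 3 8 7 2 5 5 7 10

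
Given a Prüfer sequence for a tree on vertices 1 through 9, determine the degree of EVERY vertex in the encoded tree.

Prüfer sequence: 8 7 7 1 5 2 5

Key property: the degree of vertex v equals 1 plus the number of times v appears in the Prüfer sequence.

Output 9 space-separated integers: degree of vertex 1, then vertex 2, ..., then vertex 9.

p_1 = 8: count[8] becomes 1
p_2 = 7: count[7] becomes 1
p_3 = 7: count[7] becomes 2
p_4 = 1: count[1] becomes 1
p_5 = 5: count[5] becomes 1
p_6 = 2: count[2] becomes 1
p_7 = 5: count[5] becomes 2
Degrees (1 + count): deg[1]=1+1=2, deg[2]=1+1=2, deg[3]=1+0=1, deg[4]=1+0=1, deg[5]=1+2=3, deg[6]=1+0=1, deg[7]=1+2=3, deg[8]=1+1=2, deg[9]=1+0=1

Answer: 2 2 1 1 3 1 3 2 1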